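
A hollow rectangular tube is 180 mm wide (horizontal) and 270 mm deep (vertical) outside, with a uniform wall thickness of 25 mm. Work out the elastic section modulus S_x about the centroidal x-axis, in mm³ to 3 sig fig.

Break the section into simple shapes (no overlaps), measuring from the bottom-left corner of the bounding box.
Outer rectangle: 180 × 270, A = 48 600 mm², y = 135 mm, Ī = 295 245 000 mm⁴.
Inner void (subtracted): 130 × 220, A = 28 600 mm², y = 135 mm, Ī = 115 353 333 mm⁴.
By symmetry the centroid is at mid-height, ȳ = 135 mm.
All pieces are centred on the centroidal x-axis, so I = ΣĪ (holes subtracted) = 179 891 667 mm⁴.
Extreme fibre distance c = 135 mm; S = I/c = 1 332 531 mm³.

S_x ≈ 1.33 × 10⁶ mm³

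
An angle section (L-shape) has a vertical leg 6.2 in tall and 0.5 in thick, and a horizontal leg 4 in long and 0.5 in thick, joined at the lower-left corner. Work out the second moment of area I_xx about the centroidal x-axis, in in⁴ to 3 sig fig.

Decompose the section into non-overlapping parts with the origin at the bottom-left of its bounding rectangle.
Vertical leg: 0.5 × 6.2, A = 3.1 in², y = 3.1 in, Ī = 9.9303 in⁴.
Horizontal leg (remainder): 3.5 × 0.5, A = 1.75 in², y = 0.25 in, Ī = 0.036458 in⁴.
Centroid: ȳ = ΣA·y / ΣA = 2.0716 in.
Transfer each piece to the centroidal x-axis using Ī + A·d² with d = y − 2.0716:
  vertical leg: d = 1.0284 in → contributes +13.209 in⁴
  horizontal leg (remainder): d = -1.8216 in → contributes +5.8437 in⁴
Total I = 19.052 in⁴.

I_xx ≈ 19.1 in⁴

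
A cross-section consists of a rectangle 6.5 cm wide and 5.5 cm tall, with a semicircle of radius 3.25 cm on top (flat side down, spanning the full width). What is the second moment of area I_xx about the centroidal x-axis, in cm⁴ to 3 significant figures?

Treat the section as a set of non-overlapping primitives; coordinates are from the bounding-box lower-left.
Rectangular body: 6.5 × 5.5, A = 35.75 cm², y = 2.75 cm, Ī = 90.12 cm⁴.
Semicircular cap: semicircle r = 3.25, A = 16.592 cm², y = 6.8793 cm, Ī = 12.245 cm⁴.
Centroid: ȳ = ΣA·y / ΣA = 4.0589 cm.
Transfer each piece to the centroidal x-axis using Ī + A·d² with d = y − 4.0589:
  rectangular body: d = -1.3089 cm → contributes +151.37 cm⁴
  semicircular cap: d = 2.8204 cm → contributes +144.23 cm⁴
Total I = 295.6 cm⁴.

I_xx ≈ 296 cm⁴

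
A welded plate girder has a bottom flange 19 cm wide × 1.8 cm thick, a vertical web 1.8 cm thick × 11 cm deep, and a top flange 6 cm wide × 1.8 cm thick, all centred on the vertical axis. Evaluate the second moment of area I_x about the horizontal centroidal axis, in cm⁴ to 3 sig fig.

Decompose the section into non-overlapping parts with the origin at the bottom-left of its bounding rectangle.
Bottom plate: 19 × 1.8, A = 34.2 cm², y = 0.9 cm, Ī = 9.234 cm⁴.
Web plate: 1.8 × 11, A = 19.8 cm², y = 7.3 cm, Ī = 199.65 cm⁴.
Top plate: 6 × 1.8, A = 10.8 cm², y = 13.7 cm, Ī = 2.916 cm⁴.
Centroid: ȳ = ΣA·y / ΣA = 4.9889 cm.
Transfer each piece to the horizontal centroidal axis using Ī + A·d² with d = y − 4.9889:
  bottom plate: d = -4.0889 cm → contributes +581.02 cm⁴
  web plate: d = 2.3111 cm → contributes +305.41 cm⁴
  top plate: d = 8.7111 cm → contributes +822.46 cm⁴
Total I = 1708.9 cm⁴.

I_x ≈ 1710 cm⁴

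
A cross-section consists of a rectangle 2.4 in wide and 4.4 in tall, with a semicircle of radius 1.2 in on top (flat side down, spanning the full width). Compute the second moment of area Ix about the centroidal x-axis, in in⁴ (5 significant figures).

Decompose the section into non-overlapping parts with the origin at the bottom-left of its bounding rectangle.
Rectangular body: 2.4 × 4.4, A = 10.56 in², y = 2.2 in, Ī = 17.0368 in⁴.
Semicircular cap: semicircle r = 1.2, A = 2.261947 in², y = 4.909296 in, Ī = 0.227592 in⁴.
Centroid: ȳ = ΣA·y / ΣA = 2.677953 in.
Transfer each piece to the centroidal x-axis using Ī + A·d² with d = y − 2.677953:
  rectangular body: d = -0.4779526 in → contributes +19.44911 in⁴
  semicircular cap: d = 2.231343 in → contributes +11.48958 in⁴
Total I = 30.93869 in⁴.

Ix ≈ 30.939 in⁴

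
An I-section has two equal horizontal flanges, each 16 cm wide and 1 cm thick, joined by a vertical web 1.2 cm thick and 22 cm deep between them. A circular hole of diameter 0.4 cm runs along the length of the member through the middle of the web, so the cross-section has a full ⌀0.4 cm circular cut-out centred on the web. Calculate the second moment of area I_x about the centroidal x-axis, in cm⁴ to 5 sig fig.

Break the section into simple shapes (no overlaps), measuring from the bottom-left corner of the bounding box.
Bottom flange: 16 × 1, A = 16 cm², y = 0.5 cm, Ī = 1.333333 cm⁴.
Web: 1.2 × 22, A = 26.4 cm², y = 12 cm, Ī = 1064.8 cm⁴.
Top flange: 16 × 1, A = 16 cm², y = 23.5 cm, Ī = 1.333333 cm⁴.
Hole (subtracted): ⌀0.4, A = 0.1256637 cm², y = 12 cm, Ī = 0.001256637 cm⁴.
By symmetry the centroid is at mid-height, ȳ = 12 cm.
Transfer each piece to the centroidal x-axis using Ī + A·d² with d = y − 12:
  bottom flange: d = -11.5 cm → contributes +2117.333 cm⁴
  web: d = 0 cm → contributes +1064.8 cm⁴
  top flange: d = 11.5 cm → contributes +2117.333 cm⁴
  hole: d = 0 cm → contributes −0.001256637 cm⁴
Total I = 5299.465 cm⁴.

I_x ≈ 5299.5 cm⁴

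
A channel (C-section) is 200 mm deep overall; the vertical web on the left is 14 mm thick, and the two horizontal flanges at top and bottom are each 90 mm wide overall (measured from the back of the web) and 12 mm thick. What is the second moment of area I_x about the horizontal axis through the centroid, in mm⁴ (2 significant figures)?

I_x ≈ 2.5 × 10⁷ mm⁴

Treat the section as a set of non-overlapping primitives; coordinates are from the bounding-box lower-left.
Web: 14 × 200, A = 2 800 mm², y = 100 mm, Ī = 9 333 333 mm⁴.
Top flange (beyond web): 76 × 12, A = 912 mm², y = 194 mm, Ī = 10 944 mm⁴.
Bottom flange (beyond web): 76 × 12, A = 912 mm², y = 6 mm, Ī = 10 944 mm⁴.
By symmetry the centroid is at mid-height, ȳ = 100 mm.
Transfer each piece to the horizontal axis through the centroid using Ī + A·d² with d = y − 100:
  web: d = 0 mm → contributes +9 333 333 mm⁴
  top flange (beyond web): d = 94 mm → contributes +8 069 376 mm⁴
  bottom flange (beyond web): d = -94 mm → contributes +8 069 376 mm⁴
Total I = 25 472 085 mm⁴.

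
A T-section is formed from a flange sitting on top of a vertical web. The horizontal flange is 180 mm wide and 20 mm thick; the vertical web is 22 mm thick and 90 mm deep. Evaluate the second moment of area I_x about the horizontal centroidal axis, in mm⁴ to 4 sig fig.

I_x ≈ 5.321 × 10⁶ mm⁴

Break the section into simple shapes (no overlaps), measuring from the bottom-left corner of the bounding box.
Flange: 180 × 20, A = 3 600 mm², y = 100 mm, Ī = 120 000 mm⁴.
Web: 22 × 90, A = 1 980 mm², y = 45 mm, Ī = 1 336 500 mm⁴.
Centroid: ȳ = ΣA·y / ΣA = 80.4839 mm.
Transfer each piece to the horizontal centroidal axis using Ī + A·d² with d = y − 80.4839:
  flange: d = 19.5161 mm → contributes +1 491 165 mm⁴
  web: d = -35.4839 mm → contributes +3 829 528 mm⁴
Total I = 5 320 694 mm⁴.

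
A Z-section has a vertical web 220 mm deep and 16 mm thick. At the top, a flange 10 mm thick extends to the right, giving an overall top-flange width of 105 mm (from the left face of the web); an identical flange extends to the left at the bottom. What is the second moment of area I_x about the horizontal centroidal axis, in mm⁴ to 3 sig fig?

Split into non-overlapping primitives; take the origin at the lower-left of the bounding box.
Web: 16 × 220, A = 3 520 mm², y = 110 mm, Ī = 14 197 333 mm⁴.
Top flange (beyond web): 89 × 10, A = 890 mm², y = 215 mm, Ī = 7416.7 mm⁴.
Bottom flange (beyond web): 89 × 10, A = 890 mm², y = 5 mm, Ī = 7416.7 mm⁴.
Centroid: ȳ = ΣA·y / ΣA = 110 mm.
Transfer each piece to the horizontal centroidal axis using Ī + A·d² with d = y − 110:
  web: d = 0 mm → contributes +14 197 333 mm⁴
  top flange (beyond web): d = 105 mm → contributes +9 819 667 mm⁴
  bottom flange (beyond web): d = -105 mm → contributes +9 819 667 mm⁴
Total I = 33 836 667 mm⁴.

I_x ≈ 3.38 × 10⁷ mm⁴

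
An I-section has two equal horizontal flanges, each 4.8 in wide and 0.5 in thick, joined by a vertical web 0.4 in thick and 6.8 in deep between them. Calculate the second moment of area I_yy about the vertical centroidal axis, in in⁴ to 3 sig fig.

I_yy ≈ 9.25 in⁴

Decompose the section into non-overlapping parts with the origin at the bottom-left of its bounding rectangle.
Bottom flange: 4.8 × 0.5, A = 2.4 in², x = 2.4 in, Ī = 4.608 in⁴.
Web: 0.4 × 6.8, A = 2.72 in², x = 2.4 in, Ī = 0.036267 in⁴.
Top flange: 4.8 × 0.5, A = 2.4 in², x = 2.4 in, Ī = 4.608 in⁴.
By symmetry the centroid is at mid-width, x̄ = 2.4 in.
All pieces are centred on the vertical centroidal axis, so I = ΣĪ = 9.2523 in⁴.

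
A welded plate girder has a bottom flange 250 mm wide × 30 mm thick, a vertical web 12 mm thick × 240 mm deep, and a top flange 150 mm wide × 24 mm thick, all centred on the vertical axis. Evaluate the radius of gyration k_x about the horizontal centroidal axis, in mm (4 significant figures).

Split into non-overlapping primitives; take the origin at the lower-left of the bounding box.
Bottom plate: 250 × 30, A = 7 500 mm², y = 15 mm, Ī = 562 500 mm⁴.
Web plate: 12 × 240, A = 2 880 mm², y = 150 mm, Ī = 13 824 000 mm⁴.
Top plate: 150 × 24, A = 3 600 mm², y = 282 mm, Ī = 172 800 mm⁴.
Centroid: ȳ = ΣA·y / ΣA = 111.567 mm.
Transfer each piece to the horizontal centroidal axis using Ī + A·d² with d = y − 111.567:
  bottom plate: d = -96.5665 mm → contributes +70 500 701 mm⁴
  web plate: d = 38.4335 mm → contributes +18 078 140 mm⁴
  top plate: d = 170.433 mm → contributes +104 744 052 mm⁴
Total I = 193 322 893 mm⁴.
Radius of gyration: k = √(I/A) = √(193 322 893 / 13 980) = 117.595 mm.

k_x ≈ 117.6 mm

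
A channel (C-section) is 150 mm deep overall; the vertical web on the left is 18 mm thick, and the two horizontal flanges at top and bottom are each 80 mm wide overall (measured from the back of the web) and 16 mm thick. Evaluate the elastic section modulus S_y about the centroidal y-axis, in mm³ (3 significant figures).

S_y ≈ 4.70 × 10⁴ mm³

Split into non-overlapping primitives; take the origin at the lower-left of the bounding box.
Web: 18 × 150, A = 2 700 mm², x = 9 mm, Ī = 72 900 mm⁴.
Top flange (beyond web): 62 × 16, A = 992 mm², x = 49 mm, Ī = 317 771 mm⁴.
Bottom flange (beyond web): 62 × 16, A = 992 mm², x = 49 mm, Ī = 317 771 mm⁴.
Centroid: x̄ = ΣA·x / ΣA = 25.943 mm.
Transfer each piece to the centroidal y-axis using Ī + A·d² with d = x − 25.943:
  web: d = -16.943 mm → contributes +847 956 mm⁴
  top flange (beyond web): d = 23.057 mm → contributes +845 153 mm⁴
  bottom flange (beyond web): d = 23.057 mm → contributes +845 153 mm⁴
Total I = 2 538 262 mm⁴.
Extreme fibre distance c = 54.057 mm; S = I/c = 46 955 mm³.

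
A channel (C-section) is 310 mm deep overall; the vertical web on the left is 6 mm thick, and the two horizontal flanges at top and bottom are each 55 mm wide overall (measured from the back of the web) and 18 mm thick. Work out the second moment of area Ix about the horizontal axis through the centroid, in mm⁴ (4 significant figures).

Ix ≈ 5.254 × 10⁷ mm⁴

Decompose the section into non-overlapping parts with the origin at the bottom-left of its bounding rectangle.
Web: 6 × 310, A = 1 860 mm², y = 155 mm, Ī = 14 895 500 mm⁴.
Top flange (beyond web): 49 × 18, A = 882 mm², y = 301 mm, Ī = 23 814 mm⁴.
Bottom flange (beyond web): 49 × 18, A = 882 mm², y = 9 mm, Ī = 23 814 mm⁴.
By symmetry the centroid is at mid-height, ȳ = 155 mm.
Transfer each piece to the horizontal axis through the centroid using Ī + A·d² with d = y − 155:
  web: d = 0 mm → contributes +14 895 500 mm⁴
  top flange (beyond web): d = 146 mm → contributes +18 824 526 mm⁴
  bottom flange (beyond web): d = -146 mm → contributes +18 824 526 mm⁴
Total I = 52 544 552 mm⁴.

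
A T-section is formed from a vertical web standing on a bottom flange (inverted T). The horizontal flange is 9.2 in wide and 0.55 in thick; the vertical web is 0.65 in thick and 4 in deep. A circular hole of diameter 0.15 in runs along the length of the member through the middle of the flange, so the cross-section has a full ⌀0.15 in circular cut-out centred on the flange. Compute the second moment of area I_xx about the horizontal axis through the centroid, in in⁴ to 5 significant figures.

I_xx ≈ 12.473 in⁴

Split into non-overlapping primitives; take the origin at the lower-left of the bounding box.
Flange: 9.2 × 0.55, A = 5.06 in², y = 0.275 in, Ī = 0.1275542 in⁴.
Web: 0.65 × 4, A = 2.6 in², y = 2.55 in, Ī = 3.466667 in⁴.
Hole (subtracted): ⌀0.15, A = 0.01767146 in², y = 0.275 in, Ī = 0.00002485049 in⁴.
Centroid: ȳ = ΣA·y / ΣA = 1.048979 in.
Transfer each piece to the horizontal axis through the centroid using Ī + A·d² with d = y − 1.048979:
  flange: d = -0.7739788 in → contributes +3.158712 in⁴
  web: d = 1.501021 in → contributes +9.324635 in⁴
  hole: d = -0.7739788 in → contributes −0.01061082 in⁴
Total I = 12.47274 in⁴.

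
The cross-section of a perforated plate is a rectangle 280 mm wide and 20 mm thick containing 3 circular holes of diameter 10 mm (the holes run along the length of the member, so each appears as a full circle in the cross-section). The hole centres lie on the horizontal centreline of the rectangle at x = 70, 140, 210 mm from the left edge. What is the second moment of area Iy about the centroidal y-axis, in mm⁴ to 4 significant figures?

Iy ≈ 3.582 × 10⁷ mm⁴

Decompose the section into non-overlapping parts with the origin at the bottom-left of its bounding rectangle.
Plate: 280 × 20, A = 5 600 mm², x = 140 mm, Ī = 36 586 667 mm⁴.
Hole 1 (subtracted): ⌀10, A = 78.5398 mm², x = 70 mm, Ī = 490.874 mm⁴.
Hole 2 (subtracted): ⌀10, A = 78.5398 mm², x = 140 mm, Ī = 490.874 mm⁴.
Hole 3 (subtracted): ⌀10, A = 78.5398 mm², x = 210 mm, Ī = 490.874 mm⁴.
By symmetry the centroid is at mid-width, x̄ = 140 mm.
Transfer each piece to the centroidal y-axis using Ī + A·d² with d = x − 140:
  plate: d = 0 mm → contributes +36 586 667 mm⁴
  hole 1: d = -70 mm → contributes −385 336 mm⁴
  hole 2: d = 0 mm → contributes −490.874 mm⁴
  hole 3: d = 70 mm → contributes −385 336 mm⁴
Total I = 35 815 504 mm⁴.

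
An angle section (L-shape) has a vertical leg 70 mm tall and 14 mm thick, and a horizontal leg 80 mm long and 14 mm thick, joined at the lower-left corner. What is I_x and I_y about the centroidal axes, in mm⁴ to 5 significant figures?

Treat the section as a set of non-overlapping primitives; coordinates are from the bounding-box lower-left.
Vertical leg: 14 × 70, A = 980 mm², y = 35 mm, Ī = 400166.7 mm⁴.
Horizontal leg (remainder): 66 × 14, A = 924 mm², y = 7 mm, Ī = 15 092 mm⁴.
Centroid: ȳ = ΣA·y / ΣA = 21.41176 mm.
Transfer each piece to the centroidal x-axis using Ī + A·d² with d = y − 21.41176:
  vertical leg: d = 13.58824 mm → contributes +581 114 mm⁴
  horizontal leg (remainder): d = -14.41176 mm → contributes +207005.8 mm⁴
Total I = 788119.8 mm⁴.
For the y-axis: x̄ = 26.41176 mm.
Repeating about the centroidal y-axis gives I_y = 1 112 360 mm⁴.

I_x ≈ 7.8812 × 10⁵ mm⁴, I_y ≈ 1.1124 × 10⁶ mm⁴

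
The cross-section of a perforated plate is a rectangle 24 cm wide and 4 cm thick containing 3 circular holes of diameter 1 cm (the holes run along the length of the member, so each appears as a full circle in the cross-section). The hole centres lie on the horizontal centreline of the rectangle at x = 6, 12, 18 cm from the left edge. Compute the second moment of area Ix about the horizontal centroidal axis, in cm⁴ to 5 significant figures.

Ix ≈ 127.85 cm⁴

Break the section into simple shapes (no overlaps), measuring from the bottom-left corner of the bounding box.
Plate: 24 × 4, A = 96 cm², y = 2 cm, Ī = 128 cm⁴.
Hole 1 (subtracted): ⌀1, A = 0.7853982 cm², y = 2 cm, Ī = 0.04908739 cm⁴.
Hole 2 (subtracted): ⌀1, A = 0.7853982 cm², y = 2 cm, Ī = 0.04908739 cm⁴.
Hole 3 (subtracted): ⌀1, A = 0.7853982 cm², y = 2 cm, Ī = 0.04908739 cm⁴.
By symmetry the centroid is at mid-height, ȳ = 2 cm.
All pieces are centred on the horizontal centroidal axis, so I = ΣĪ (holes subtracted) = 127.8527 cm⁴.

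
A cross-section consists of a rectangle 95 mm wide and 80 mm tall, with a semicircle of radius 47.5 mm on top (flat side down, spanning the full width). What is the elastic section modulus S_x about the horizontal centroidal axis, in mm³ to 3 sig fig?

S_x ≈ 1.95 × 10⁵ mm³

Break the section into simple shapes (no overlaps), measuring from the bottom-left corner of the bounding box.
Rectangular body: 95 × 80, A = 7 600 mm², y = 40 mm, Ī = 4 053 333 mm⁴.
Semicircular cap: semicircle r = 47.5, A = 3544.1 mm², y = 100.16 mm, Ī = 558 736 mm⁴.
Centroid: ȳ = ΣA·y / ΣA = 59.132 mm.
Transfer each piece to the horizontal centroidal axis using Ī + A·d² with d = y − 59.132:
  rectangular body: d = -19.132 mm → contributes +6 835 271 mm⁴
  semicircular cap: d = 41.027 mm → contributes +6 524 332 mm⁴
Total I = 13 359 602 mm⁴.
Extreme fibre distance c = 68.368 mm; S = I/c = 195 408 mm³.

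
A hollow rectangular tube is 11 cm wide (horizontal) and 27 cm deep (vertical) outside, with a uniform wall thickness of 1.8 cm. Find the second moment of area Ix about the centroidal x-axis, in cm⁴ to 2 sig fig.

Break the section into simple shapes (no overlaps), measuring from the bottom-left corner of the bounding box.
Outer rectangle: 11 × 27, A = 297 cm², y = 13.5 cm, Ī = 18 043 cm⁴.
Inner void (subtracted): 7.4 × 23.4, A = 173.2 cm², y = 13.5 cm, Ī = 7 901 cm⁴.
By symmetry the centroid is at mid-height, ȳ = 13.5 cm.
All pieces are centred on the centroidal x-axis, so I = ΣĪ (holes subtracted) = 10 141 cm⁴.

Ix ≈ 1.0 × 10⁴ cm⁴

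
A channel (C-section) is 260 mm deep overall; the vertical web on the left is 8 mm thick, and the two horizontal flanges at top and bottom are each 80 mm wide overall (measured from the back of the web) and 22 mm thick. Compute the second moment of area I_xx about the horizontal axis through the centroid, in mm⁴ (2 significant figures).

Treat the section as a set of non-overlapping primitives; coordinates are from the bounding-box lower-left.
Web: 8 × 260, A = 2 080 mm², y = 130 mm, Ī = 11 717 333 mm⁴.
Top flange (beyond web): 72 × 22, A = 1 584 mm², y = 249 mm, Ī = 63 888 mm⁴.
Bottom flange (beyond web): 72 × 22, A = 1 584 mm², y = 11 mm, Ī = 63 888 mm⁴.
By symmetry the centroid is at mid-height, ȳ = 130 mm.
Transfer each piece to the horizontal axis through the centroid using Ī + A·d² with d = y − 130:
  web: d = 0 mm → contributes +11 717 333 mm⁴
  top flange (beyond web): d = 119 mm → contributes +22 494 912 mm⁴
  bottom flange (beyond web): d = -119 mm → contributes +22 494 912 mm⁴
Total I = 56 707 157 mm⁴.

I_xx ≈ 5.7 × 10⁷ mm⁴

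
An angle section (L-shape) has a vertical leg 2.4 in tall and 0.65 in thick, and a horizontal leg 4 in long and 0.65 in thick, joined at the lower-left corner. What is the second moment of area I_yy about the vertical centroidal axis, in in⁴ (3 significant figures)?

I_yy ≈ 5.73 in⁴

Split into non-overlapping primitives; take the origin at the lower-left of the bounding box.
Vertical leg: 0.65 × 2.4, A = 1.56 in², x = 0.325 in, Ī = 0.054925 in⁴.
Horizontal leg (remainder): 3.35 × 0.65, A = 2.1775 in², x = 2.325 in, Ī = 2.0364 in⁴.
Centroid: x̄ = ΣA·x / ΣA = 1.4902 in.
Transfer each piece to the vertical centroidal axis using Ī + A·d² with d = x − 1.4902:
  vertical leg: d = -1.1652 in → contributes +2.173 in⁴
  horizontal leg (remainder): d = 0.83478 in → contributes +3.5538 in⁴
Total I = 5.7268 in⁴.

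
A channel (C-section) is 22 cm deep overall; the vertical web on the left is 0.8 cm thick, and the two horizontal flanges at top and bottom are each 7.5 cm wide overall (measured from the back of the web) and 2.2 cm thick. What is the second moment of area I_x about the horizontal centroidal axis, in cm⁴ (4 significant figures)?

Decompose the section into non-overlapping parts with the origin at the bottom-left of its bounding rectangle.
Web: 0.8 × 22, A = 17.6 cm², y = 11 cm, Ī = 709.867 cm⁴.
Top flange (beyond web): 6.7 × 2.2, A = 14.74 cm², y = 20.9 cm, Ī = 5.94513 cm⁴.
Bottom flange (beyond web): 6.7 × 2.2, A = 14.74 cm², y = 1.1 cm, Ī = 5.94513 cm⁴.
By symmetry the centroid is at mid-height, ȳ = 11 cm.
Transfer each piece to the horizontal centroidal axis using Ī + A·d² with d = y − 11:
  web: d = 0 cm → contributes +709.867 cm⁴
  top flange (beyond web): d = 9.9 cm → contributes +1450.61 cm⁴
  bottom flange (beyond web): d = -9.9 cm → contributes +1450.61 cm⁴
Total I = 3611.09 cm⁴.

I_x ≈ 3611 cm⁴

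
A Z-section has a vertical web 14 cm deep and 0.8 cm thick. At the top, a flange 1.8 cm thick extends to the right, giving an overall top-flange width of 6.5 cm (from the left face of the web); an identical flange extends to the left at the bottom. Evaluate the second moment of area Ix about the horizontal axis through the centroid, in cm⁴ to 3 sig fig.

Treat the section as a set of non-overlapping primitives; coordinates are from the bounding-box lower-left.
Web: 0.8 × 14, A = 11.2 cm², y = 7 cm, Ī = 182.93 cm⁴.
Top flange (beyond web): 5.7 × 1.8, A = 10.26 cm², y = 13.1 cm, Ī = 2.7702 cm⁴.
Bottom flange (beyond web): 5.7 × 1.8, A = 10.26 cm², y = 0.9 cm, Ī = 2.7702 cm⁴.
Centroid: ȳ = ΣA·y / ΣA = 7 cm.
Transfer each piece to the horizontal axis through the centroid using Ī + A·d² with d = y − 7:
  web: d = 0 cm → contributes +182.93 cm⁴
  top flange (beyond web): d = 6.1 cm → contributes +384.54 cm⁴
  bottom flange (beyond web): d = -6.1 cm → contributes +384.54 cm⁴
Total I = 952.02 cm⁴.

Ix ≈ 952 cm⁴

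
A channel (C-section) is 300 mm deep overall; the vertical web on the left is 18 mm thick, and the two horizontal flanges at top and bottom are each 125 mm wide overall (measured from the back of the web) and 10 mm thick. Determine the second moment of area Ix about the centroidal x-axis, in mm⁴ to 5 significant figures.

Ix ≈ 8.5511 × 10⁷ mm⁴

Decompose the section into non-overlapping parts with the origin at the bottom-left of its bounding rectangle.
Web: 18 × 300, A = 5 400 mm², y = 150 mm, Ī = 40 500 000 mm⁴.
Top flange (beyond web): 107 × 10, A = 1 070 mm², y = 295 mm, Ī = 8916.667 mm⁴.
Bottom flange (beyond web): 107 × 10, A = 1 070 mm², y = 5 mm, Ī = 8916.667 mm⁴.
By symmetry the centroid is at mid-height, ȳ = 150 mm.
Transfer each piece to the centroidal x-axis using Ī + A·d² with d = y − 150:
  web: d = 0 mm → contributes +40 500 000 mm⁴
  top flange (beyond web): d = 145 mm → contributes +22 505 667 mm⁴
  bottom flange (beyond web): d = -145 mm → contributes +22 505 667 mm⁴
Total I = 85 511 333 mm⁴.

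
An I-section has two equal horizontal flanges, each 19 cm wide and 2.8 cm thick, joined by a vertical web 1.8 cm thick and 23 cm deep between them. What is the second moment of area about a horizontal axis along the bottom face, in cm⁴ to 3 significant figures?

Split into non-overlapping primitives; take the origin at the lower-left of the bounding box.
Bottom flange: 19 × 2.8, A = 53.2 cm², y = 1.4 cm, Ī = 34.757 cm⁴.
Web: 1.8 × 23, A = 41.4 cm², y = 14.3 cm, Ī = 1825.1 cm⁴.
Top flange: 19 × 2.8, A = 53.2 cm², y = 27.2 cm, Ī = 34.757 cm⁴.
Transfer each piece to a horizontal axis along the bottom face using Ī + A·d² with d = y − 0:
  bottom flange: d = 1.4 cm → contributes +139.03 cm⁴
  web: d = 14.3 cm → contributes +10 291 cm⁴
  top flange: d = 27.2 cm → contributes +39 394 cm⁴
Total I = 49 824 cm⁴.

I_base ≈ 4.98 × 10⁴ cm⁴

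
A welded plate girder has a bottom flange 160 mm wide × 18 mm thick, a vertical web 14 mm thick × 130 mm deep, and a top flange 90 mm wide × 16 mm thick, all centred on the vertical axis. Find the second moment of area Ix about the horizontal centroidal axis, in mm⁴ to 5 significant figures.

Ix ≈ 2.4217 × 10⁷ mm⁴

Decompose the section into non-overlapping parts with the origin at the bottom-left of its bounding rectangle.
Bottom plate: 160 × 18, A = 2 880 mm², y = 9 mm, Ī = 77 760 mm⁴.
Web plate: 14 × 130, A = 1 820 mm², y = 83 mm, Ī = 2 563 167 mm⁴.
Top plate: 90 × 16, A = 1 440 mm², y = 156 mm, Ī = 30 720 mm⁴.
Centroid: ȳ = ΣA·y / ΣA = 65.41042 mm.
Transfer each piece to the horizontal centroidal axis using Ī + A·d² with d = y − 65.41042:
  bottom plate: d = -56.41042 mm → contributes +9 242 311 mm⁴
  web plate: d = 17.58958 mm → contributes +3 126 262 mm⁴
  top plate: d = 90.58958 mm → contributes +11 848 039 mm⁴
Total I = 24 216 612 mm⁴.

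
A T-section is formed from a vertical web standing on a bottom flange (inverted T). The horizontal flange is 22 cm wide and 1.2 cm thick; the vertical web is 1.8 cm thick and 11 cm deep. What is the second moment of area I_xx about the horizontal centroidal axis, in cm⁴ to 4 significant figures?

I_xx ≈ 623.8 cm⁴

Break the section into simple shapes (no overlaps), measuring from the bottom-left corner of the bounding box.
Flange: 22 × 1.2, A = 26.4 cm², y = 0.6 cm, Ī = 3.168 cm⁴.
Web: 1.8 × 11, A = 19.8 cm², y = 6.7 cm, Ī = 199.65 cm⁴.
Centroid: ȳ = ΣA·y / ΣA = 3.21429 cm.
Transfer each piece to the horizontal centroidal axis using Ī + A·d² with d = y − 3.21429:
  flange: d = -2.61429 cm → contributes +183.599 cm⁴
  web: d = 3.48571 cm → contributes +440.224 cm⁴
Total I = 623.823 cm⁴.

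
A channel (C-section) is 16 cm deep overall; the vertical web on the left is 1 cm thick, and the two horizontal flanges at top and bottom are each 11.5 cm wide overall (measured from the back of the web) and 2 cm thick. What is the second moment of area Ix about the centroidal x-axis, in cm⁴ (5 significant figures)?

Decompose the section into non-overlapping parts with the origin at the bottom-left of its bounding rectangle.
Web: 1 × 16, A = 16 cm², y = 8 cm, Ī = 341.3333 cm⁴.
Top flange (beyond web): 10.5 × 2, A = 21 cm², y = 15 cm, Ī = 7 cm⁴.
Bottom flange (beyond web): 10.5 × 2, A = 21 cm², y = 1 cm, Ī = 7 cm⁴.
By symmetry the centroid is at mid-height, ȳ = 8 cm.
Transfer each piece to the centroidal x-axis using Ī + A·d² with d = y − 8:
  web: d = 0 cm → contributes +341.3333 cm⁴
  top flange (beyond web): d = 7 cm → contributes +1 036 cm⁴
  bottom flange (beyond web): d = -7 cm → contributes +1 036 cm⁴
Total I = 2413.333 cm⁴.

Ix ≈ 2413.3 cm⁴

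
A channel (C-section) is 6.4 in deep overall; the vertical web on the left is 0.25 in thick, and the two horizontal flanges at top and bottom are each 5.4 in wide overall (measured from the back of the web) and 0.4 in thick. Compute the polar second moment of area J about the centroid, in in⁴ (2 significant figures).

J ≈ 60 in⁴

Decompose the section into non-overlapping parts with the origin at the bottom-left of its bounding rectangle.
Web: 0.25 × 6.4, A = 1.6 in², y = 3.2 in, Ī = 5.461 in⁴.
Top flange (beyond web): 5.15 × 0.4, A = 2.06 in², y = 6.2 in, Ī = 0.02747 in⁴.
Bottom flange (beyond web): 5.15 × 0.4, A = 2.06 in², y = 0.2 in, Ī = 0.02747 in⁴.
By symmetry the centroid is at mid-height, ȳ = 3.2 in.
Transfer each piece to the centroidal x-axis using Ī + A·d² with d = y − 3.2:
  web: d = 0 in → contributes +5.461 in⁴
  top flange (beyond web): d = 3 in → contributes +18.57 in⁴
  bottom flange (beyond web): d = -3 in → contributes +18.57 in⁴
Total I = 42.6 in⁴.
For the y-axis: x̄ = 2.07 in.
Repeating about the centroidal y-axis gives I_y = 17.52 in⁴.
Polar second moment: J = I_x + I_y = 60.11 in⁴.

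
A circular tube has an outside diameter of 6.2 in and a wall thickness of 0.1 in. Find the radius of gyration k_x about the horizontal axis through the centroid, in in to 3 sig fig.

Break the section into simple shapes (no overlaps), measuring from the bottom-left corner of the bounding box.
Outer circle: ⌀6.2, A = 30.191 in², y = 3.1 in, Ī = 72.533 in⁴.
Bore (subtracted): ⌀6, A = 28.274 in², y = 3.1 in, Ī = 63.617 in⁴.
By symmetry the centroid is at mid-height, ȳ = 3.1 in.
All pieces are centred on the horizontal axis through the centroid, so I = ΣĪ (holes subtracted) = 8.9159 in⁴.
Radius of gyration: k = √(I/A) = √(8.9159 / 1.9164) = 2.157 in.

k_x ≈ 2.16 in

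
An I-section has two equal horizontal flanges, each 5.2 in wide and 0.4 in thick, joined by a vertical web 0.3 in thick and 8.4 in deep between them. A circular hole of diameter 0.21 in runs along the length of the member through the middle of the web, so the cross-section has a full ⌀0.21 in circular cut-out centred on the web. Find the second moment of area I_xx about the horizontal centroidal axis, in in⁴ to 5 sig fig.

I_xx ≈ 95.411 in⁴

Treat the section as a set of non-overlapping primitives; coordinates are from the bounding-box lower-left.
Bottom flange: 5.2 × 0.4, A = 2.08 in², y = 0.2 in, Ī = 0.02773333 in⁴.
Web: 0.3 × 8.4, A = 2.52 in², y = 4.6 in, Ī = 14.8176 in⁴.
Top flange: 5.2 × 0.4, A = 2.08 in², y = 9 in, Ī = 0.02773333 in⁴.
Hole (subtracted): ⌀0.21, A = 0.03463606 in², y = 4.6 in, Ī = 0.00009546564 in⁴.
By symmetry the centroid is at mid-height, ȳ = 4.6 in.
Transfer each piece to the horizontal centroidal axis using Ī + A·d² with d = y − 4.6:
  bottom flange: d = -4.4 in → contributes +40.29653 in⁴
  web: d = 0 in → contributes +14.8176 in⁴
  top flange: d = 4.4 in → contributes +40.29653 in⁴
  hole: d = 0 in → contributes −0.00009546564 in⁴
Total I = 95.41057 in⁴.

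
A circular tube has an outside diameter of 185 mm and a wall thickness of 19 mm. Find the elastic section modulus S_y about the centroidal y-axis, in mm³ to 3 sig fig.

S_y ≈ 3.74 × 10⁵ mm³

Split into non-overlapping primitives; take the origin at the lower-left of the bounding box.
Outer circle: ⌀185, A = 26 880 mm², x = 92.5 mm, Ī = 57 498 539 mm⁴.
Bore (subtracted): ⌀147, A = 16 972 mm², x = 92.5 mm, Ī = 22 921 300 mm⁴.
By symmetry the centroid is at mid-width, x̄ = 92.5 mm.
All pieces are centred on the centroidal y-axis, so I = ΣĪ (holes subtracted) = 34 577 240 mm⁴.
Extreme fibre distance c = 92.5 mm; S = I/c = 373 808 mm³.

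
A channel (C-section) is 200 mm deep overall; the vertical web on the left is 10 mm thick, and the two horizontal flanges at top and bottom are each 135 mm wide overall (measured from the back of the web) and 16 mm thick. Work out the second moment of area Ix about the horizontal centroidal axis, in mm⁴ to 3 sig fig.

Break the section into simple shapes (no overlaps), measuring from the bottom-left corner of the bounding box.
Web: 10 × 200, A = 2 000 mm², y = 100 mm, Ī = 6 666 667 mm⁴.
Top flange (beyond web): 125 × 16, A = 2 000 mm², y = 192 mm, Ī = 42 667 mm⁴.
Bottom flange (beyond web): 125 × 16, A = 2 000 mm², y = 8 mm, Ī = 42 667 mm⁴.
By symmetry the centroid is at mid-height, ȳ = 100 mm.
Transfer each piece to the horizontal centroidal axis using Ī + A·d² with d = y − 100:
  web: d = 0 mm → contributes +6 666 667 mm⁴
  top flange (beyond web): d = 92 mm → contributes +16 970 667 mm⁴
  bottom flange (beyond web): d = -92 mm → contributes +16 970 667 mm⁴
Total I = 40 608 000 mm⁴.

Ix ≈ 4.06 × 10⁷ mm⁴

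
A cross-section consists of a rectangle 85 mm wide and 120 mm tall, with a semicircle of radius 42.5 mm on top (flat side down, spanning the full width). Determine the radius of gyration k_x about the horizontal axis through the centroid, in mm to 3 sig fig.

Break the section into simple shapes (no overlaps), measuring from the bottom-left corner of the bounding box.
Rectangular body: 85 × 120, A = 10 200 mm², y = 60 mm, Ī = 12 240 000 mm⁴.
Semicircular cap: semicircle r = 42.5, A = 2837.3 mm², y = 138.04 mm, Ī = 358 086 mm⁴.
Centroid: ȳ = ΣA·y / ΣA = 76.983 mm.
Transfer each piece to the horizontal axis through the centroid using Ī + A·d² with d = y − 76.983:
  rectangular body: d = -16.983 mm → contributes +15 181 921 mm⁴
  semicircular cap: d = 61.055 mm → contributes +10 934 378 mm⁴
Total I = 26 116 298 mm⁴.
Radius of gyration: k = √(I/A) = √(26 116 298 / 13 037) = 44.757 mm.

k_x ≈ 44.8 mm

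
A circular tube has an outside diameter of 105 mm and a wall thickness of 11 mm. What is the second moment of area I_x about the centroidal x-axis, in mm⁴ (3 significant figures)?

I_x ≈ 3.64 × 10⁶ mm⁴

Decompose the section into non-overlapping parts with the origin at the bottom-left of its bounding rectangle.
Outer circle: ⌀105, A = 8 659 mm², y = 52.5 mm, Ī = 5 966 602 mm⁴.
Bore (subtracted): ⌀83, A = 5410.6 mm², y = 52.5 mm, Ī = 2 329 605 mm⁴.
By symmetry the centroid is at mid-height, ȳ = 52.5 mm.
All pieces are centred on the centroidal x-axis, so I = ΣĪ (holes subtracted) = 3 636 997 mm⁴.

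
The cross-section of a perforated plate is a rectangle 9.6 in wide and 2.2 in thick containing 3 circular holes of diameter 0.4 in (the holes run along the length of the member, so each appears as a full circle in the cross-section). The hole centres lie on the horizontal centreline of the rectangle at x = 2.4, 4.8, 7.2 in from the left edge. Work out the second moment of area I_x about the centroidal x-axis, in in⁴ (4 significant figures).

Break the section into simple shapes (no overlaps), measuring from the bottom-left corner of the bounding box.
Plate: 9.6 × 2.2, A = 21.12 in², y = 1.1 in, Ī = 8.5184 in⁴.
Hole 1 (subtracted): ⌀0.4, A = 0.125664 in², y = 1.1 in, Ī = 0.00125664 in⁴.
Hole 2 (subtracted): ⌀0.4, A = 0.125664 in², y = 1.1 in, Ī = 0.00125664 in⁴.
Hole 3 (subtracted): ⌀0.4, A = 0.125664 in², y = 1.1 in, Ī = 0.00125664 in⁴.
By symmetry the centroid is at mid-height, ȳ = 1.1 in.
All pieces are centred on the centroidal x-axis, so I = ΣĪ (holes subtracted) = 8.51463 in⁴.

I_x ≈ 8.515 in⁴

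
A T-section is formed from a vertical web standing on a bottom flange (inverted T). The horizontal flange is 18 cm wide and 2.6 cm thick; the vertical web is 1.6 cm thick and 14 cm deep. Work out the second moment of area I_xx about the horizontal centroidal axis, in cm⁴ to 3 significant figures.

Break the section into simple shapes (no overlaps), measuring from the bottom-left corner of the bounding box.
Flange: 18 × 2.6, A = 46.8 cm², y = 1.3 cm, Ī = 26.364 cm⁴.
Web: 1.6 × 14, A = 22.4 cm², y = 9.6 cm, Ī = 365.87 cm⁴.
Centroid: ȳ = ΣA·y / ΣA = 3.9867 cm.
Transfer each piece to the horizontal centroidal axis using Ī + A·d² with d = y − 3.9867:
  flange: d = -2.6867 cm → contributes +364.18 cm⁴
  web: d = 5.6133 cm → contributes +1071.7 cm⁴
Total I = 1435.9 cm⁴.

I_xx ≈ 1440 cm⁴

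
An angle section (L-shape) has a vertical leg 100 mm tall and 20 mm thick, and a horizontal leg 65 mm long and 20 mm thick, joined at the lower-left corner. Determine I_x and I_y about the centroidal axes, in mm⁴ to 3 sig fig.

Split into non-overlapping primitives; take the origin at the lower-left of the bounding box.
Vertical leg: 20 × 100, A = 2 000 mm², y = 50 mm, Ī = 1 666 667 mm⁴.
Horizontal leg (remainder): 45 × 20, A = 900 mm², y = 10 mm, Ī = 30 000 mm⁴.
Centroid: ȳ = ΣA·y / ΣA = 37.586 mm.
Transfer each piece to the centroidal x-axis using Ī + A·d² with d = y − 37.586:
  vertical leg: d = 12.414 mm → contributes +1 974 871 mm⁴
  horizontal leg (remainder): d = -27.586 mm → contributes +714 899 mm⁴
Total I = 2 689 770 mm⁴.
For the y-axis: x̄ = 20.086 mm.
Repeating about the centroidal y-axis gives I_y = 874 145 mm⁴.

I_x ≈ 2.69 × 10⁶ mm⁴, I_y ≈ 8.74 × 10⁵ mm⁴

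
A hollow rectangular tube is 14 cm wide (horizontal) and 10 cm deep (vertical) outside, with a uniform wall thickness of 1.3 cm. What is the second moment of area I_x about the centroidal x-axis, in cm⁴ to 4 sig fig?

I_x ≈ 781.7 cm⁴

Split into non-overlapping primitives; take the origin at the lower-left of the bounding box.
Outer rectangle: 14 × 10, A = 140 cm², y = 5 cm, Ī = 1166.67 cm⁴.
Inner void (subtracted): 11.4 × 7.4, A = 84.36 cm², y = 5 cm, Ī = 384.963 cm⁴.
By symmetry the centroid is at mid-height, ȳ = 5 cm.
All pieces are centred on the centroidal x-axis, so I = ΣĪ (holes subtracted) = 781.704 cm⁴.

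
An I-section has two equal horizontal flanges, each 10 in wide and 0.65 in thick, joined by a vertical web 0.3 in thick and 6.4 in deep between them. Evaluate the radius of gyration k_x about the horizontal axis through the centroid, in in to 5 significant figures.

Treat the section as a set of non-overlapping primitives; coordinates are from the bounding-box lower-left.
Bottom flange: 10 × 0.65, A = 6.5 in², y = 0.325 in, Ī = 0.2288542 in⁴.
Web: 0.3 × 6.4, A = 1.92 in², y = 3.85 in, Ī = 6.5536 in⁴.
Top flange: 10 × 0.65, A = 6.5 in², y = 7.375 in, Ī = 0.2288542 in⁴.
By symmetry the centroid is at mid-height, ȳ = 3.85 in.
Transfer each piece to the horizontal axis through the centroid using Ī + A·d² with d = y − 3.85:
  bottom flange: d = -3.525 in → contributes +80.99542 in⁴
  web: d = 0 in → contributes +6.5536 in⁴
  top flange: d = 3.525 in → contributes +80.99542 in⁴
Total I = 168.5444 in⁴.
Radius of gyration: k = √(I/A) = √(168.5444 / 14.92) = 3.361033 in.

k_x ≈ 3.3610 in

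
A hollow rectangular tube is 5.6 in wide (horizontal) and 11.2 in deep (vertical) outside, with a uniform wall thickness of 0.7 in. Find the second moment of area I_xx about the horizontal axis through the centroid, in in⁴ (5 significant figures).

I_xx ≈ 326.22 in⁴

Split into non-overlapping primitives; take the origin at the lower-left of the bounding box.
Outer rectangle: 5.6 × 11.2, A = 62.72 in², y = 5.6 in, Ī = 655.6331 in⁴.
Inner void (subtracted): 4.2 × 9.8, A = 41.16 in², y = 5.6 in, Ī = 329.4172 in⁴.
By symmetry the centroid is at mid-height, ȳ = 5.6 in.
All pieces are centred on the horizontal axis through the centroid, so I = ΣĪ (holes subtracted) = 326.2159 in⁴.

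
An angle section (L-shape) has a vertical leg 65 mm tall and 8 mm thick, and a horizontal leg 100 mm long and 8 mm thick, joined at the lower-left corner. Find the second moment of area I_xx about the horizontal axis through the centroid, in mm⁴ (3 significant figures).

I_xx ≈ 4.35 × 10⁵ mm⁴

Break the section into simple shapes (no overlaps), measuring from the bottom-left corner of the bounding box.
Vertical leg: 8 × 65, A = 520 mm², y = 32.5 mm, Ī = 183 083 mm⁴.
Horizontal leg (remainder): 92 × 8, A = 736 mm², y = 4 mm, Ī = 3925.3 mm⁴.
Centroid: ȳ = ΣA·y / ΣA = 15.799 mm.
Transfer each piece to the horizontal axis through the centroid using Ī + A·d² with d = y − 15.799:
  vertical leg: d = 16.701 mm → contributes +328 117 mm⁴
  horizontal leg (remainder): d = -11.799 mm → contributes +106 395 mm⁴
Total I = 434 512 mm⁴.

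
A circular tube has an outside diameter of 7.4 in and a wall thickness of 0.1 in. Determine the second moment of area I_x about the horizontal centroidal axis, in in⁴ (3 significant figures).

Treat the section as a set of non-overlapping primitives; coordinates are from the bounding-box lower-left.
Outer circle: ⌀7.4, A = 43.008 in², y = 3.7 in, Ī = 147.2 in⁴.
Bore (subtracted): ⌀7.2, A = 40.715 in², y = 3.7 in, Ī = 131.92 in⁴.
By symmetry the centroid is at mid-height, ȳ = 3.7 in.
All pieces are centred on the horizontal centroidal axis, so I = ΣĪ (holes subtracted) = 15.28 in⁴.

I_x ≈ 15.3 in⁴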